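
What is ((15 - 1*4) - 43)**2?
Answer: 1024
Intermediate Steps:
((15 - 1*4) - 43)**2 = ((15 - 4) - 43)**2 = (11 - 43)**2 = (-32)**2 = 1024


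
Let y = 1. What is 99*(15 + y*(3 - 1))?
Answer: 1683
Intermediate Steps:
99*(15 + y*(3 - 1)) = 99*(15 + 1*(3 - 1)) = 99*(15 + 1*2) = 99*(15 + 2) = 99*17 = 1683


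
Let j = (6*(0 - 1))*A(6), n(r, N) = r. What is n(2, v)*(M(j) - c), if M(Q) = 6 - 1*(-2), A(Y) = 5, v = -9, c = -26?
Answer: 68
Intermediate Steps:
j = -30 (j = (6*(0 - 1))*5 = (6*(-1))*5 = -6*5 = -30)
M(Q) = 8 (M(Q) = 6 + 2 = 8)
n(2, v)*(M(j) - c) = 2*(8 - 1*(-26)) = 2*(8 + 26) = 2*34 = 68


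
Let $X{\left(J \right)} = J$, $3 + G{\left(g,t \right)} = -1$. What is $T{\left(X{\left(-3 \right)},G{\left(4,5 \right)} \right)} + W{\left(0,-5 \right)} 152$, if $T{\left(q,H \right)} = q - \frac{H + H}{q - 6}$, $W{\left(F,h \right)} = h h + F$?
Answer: $\frac{34165}{9} \approx 3796.1$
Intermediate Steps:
$G{\left(g,t \right)} = -4$ ($G{\left(g,t \right)} = -3 - 1 = -4$)
$W{\left(F,h \right)} = F + h^{2}$ ($W{\left(F,h \right)} = h^{2} + F = F + h^{2}$)
$T{\left(q,H \right)} = q - \frac{2 H}{-6 + q}$
$T{\left(X{\left(-3 \right)},G{\left(4,5 \right)} \right)} + W{\left(0,-5 \right)} 152 = \frac{\left(-3\right)^{2} - -18 - -8}{-6 - 3} + \left(0 + \left(-5\right)^{2}\right) 152 = \frac{9 + 18 + 8}{-9} + \left(0 + 25\right) 152 = \left(- \frac{1}{9}\right) 35 + 25 \cdot 152 = - \frac{35}{9} + 3800 = \frac{34165}{9}$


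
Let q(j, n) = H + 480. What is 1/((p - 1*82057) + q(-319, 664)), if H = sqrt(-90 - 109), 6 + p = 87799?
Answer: 6216/38638855 - I*sqrt(199)/38638855 ≈ 0.00016087 - 3.6509e-7*I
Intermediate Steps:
p = 87793 (p = -6 + 87799 = 87793)
H = I*sqrt(199) (H = sqrt(-199) = I*sqrt(199) ≈ 14.107*I)
q(j, n) = 480 + I*sqrt(199) (q(j, n) = I*sqrt(199) + 480 = 480 + I*sqrt(199))
1/((p - 1*82057) + q(-319, 664)) = 1/((87793 - 1*82057) + (480 + I*sqrt(199))) = 1/((87793 - 82057) + (480 + I*sqrt(199))) = 1/(5736 + (480 + I*sqrt(199))) = 1/(6216 + I*sqrt(199))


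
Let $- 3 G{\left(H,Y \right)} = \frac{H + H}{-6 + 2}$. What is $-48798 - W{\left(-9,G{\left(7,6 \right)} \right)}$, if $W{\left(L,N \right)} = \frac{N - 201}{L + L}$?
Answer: $- \frac{5271383}{108} \approx -48809.0$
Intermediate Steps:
$G{\left(H,Y \right)} = \frac{H}{6}$ ($G{\left(H,Y \right)} = - \frac{\left(H + H\right) \frac{1}{-6 + 2}}{3} = - \frac{2 H \frac{1}{-4}}{3} = - \frac{2 H \left(- \frac{1}{4}\right)}{3} = - \frac{\left(- \frac{1}{2}\right) H}{3} = \frac{H}{6}$)
$W{\left(L,N \right)} = \frac{-201 + N}{2 L}$
$-48798 - W{\left(-9,G{\left(7,6 \right)} \right)} = -48798 - \frac{-201 + \frac{1}{6} \cdot 7}{2 \left(-9\right)} = -48798 - \frac{1}{2} \left(- \frac{1}{9}\right) \left(-201 + \frac{7}{6}\right) = -48798 - \frac{1}{2} \left(- \frac{1}{9}\right) \left(- \frac{1199}{6}\right) = -48798 - \frac{1199}{108} = - \frac{5271383}{108}$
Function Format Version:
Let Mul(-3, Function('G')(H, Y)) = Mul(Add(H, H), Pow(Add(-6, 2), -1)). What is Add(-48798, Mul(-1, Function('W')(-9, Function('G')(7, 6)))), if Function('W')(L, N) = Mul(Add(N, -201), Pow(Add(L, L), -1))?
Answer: Rational(-5271383, 108) ≈ -48809.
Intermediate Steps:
Function('G')(H, Y) = Mul(Rational(1, 6), H) (Function('G')(H, Y) = Mul(Rational(-1, 3), Mul(Add(H, H), Pow(Add(-6, 2), -1))) = Mul(Rational(-1, 3), Mul(Mul(2, H), Pow(-4, -1))) = Mul(Rational(-1, 3), Mul(Mul(2, H), Rational(-1, 4))) = Mul(Rational(-1, 3), Mul(Rational(-1, 2), H)) = Mul(Rational(1, 6), H))
Function('W')(L, N) = Mul(Rational(1, 2), Pow(L, -1), Add(-201, N)) (Function('W')(L, N) = Mul(Add(-201, N), Pow(Mul(2, L), -1)) = Mul(Add(-201, N), Mul(Rational(1, 2), Pow(L, -1))) = Mul(Rational(1, 2), Pow(L, -1), Add(-201, N)))
Add(-48798, Mul(-1, Function('W')(-9, Function('G')(7, 6)))) = Add(-48798, Mul(-1, Mul(Rational(1, 2), Pow(-9, -1), Add(-201, Mul(Rational(1, 6), 7))))) = Add(-48798, Mul(-1, Mul(Rational(1, 2), Rational(-1, 9), Add(-201, Rational(7, 6))))) = Add(-48798, Mul(-1, Mul(Rational(1, 2), Rational(-1, 9), Rational(-1199, 6)))) = Add(-48798, Mul(-1, Rational(1199, 108))) = Add(-48798, Rational(-1199, 108)) = Rational(-5271383, 108)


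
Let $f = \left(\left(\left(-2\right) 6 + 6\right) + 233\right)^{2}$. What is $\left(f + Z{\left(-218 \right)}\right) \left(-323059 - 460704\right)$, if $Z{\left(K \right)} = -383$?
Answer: $-40086342398$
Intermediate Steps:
$f = 51529$ ($f = \left(\left(-12 + 6\right) + 233\right)^{2} = \left(-6 + 233\right)^{2} = 227^{2} = 51529$)
$\left(f + Z{\left(-218 \right)}\right) \left(-323059 - 460704\right) = \left(51529 - 383\right) \left(-323059 - 460704\right) = 51146 \left(-783763\right) = -40086342398$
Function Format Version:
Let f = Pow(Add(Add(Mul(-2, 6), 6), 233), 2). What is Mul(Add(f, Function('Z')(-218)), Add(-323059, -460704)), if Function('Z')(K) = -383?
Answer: -40086342398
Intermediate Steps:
f = 51529 (f = Pow(Add(Add(-12, 6), 233), 2) = Pow(Add(-6, 233), 2) = Pow(227, 2) = 51529)
Mul(Add(f, Function('Z')(-218)), Add(-323059, -460704)) = Mul(Add(51529, -383), Add(-323059, -460704)) = Mul(51146, -783763) = -40086342398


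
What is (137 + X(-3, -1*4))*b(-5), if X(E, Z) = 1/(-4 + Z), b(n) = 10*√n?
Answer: 5475*I*√5/4 ≈ 3060.6*I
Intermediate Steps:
(137 + X(-3, -1*4))*b(-5) = (137 + 1/(-4 - 1*4))*(10*√(-5)) = (137 + 1/(-4 - 4))*(10*(I*√5)) = (137 + 1/(-8))*(10*I*√5) = (137 - ⅛)*(10*I*√5) = 1095*(10*I*√5)/8 = 5475*I*√5/4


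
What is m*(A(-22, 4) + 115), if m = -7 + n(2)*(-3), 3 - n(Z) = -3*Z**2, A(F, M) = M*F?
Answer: -1404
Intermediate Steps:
A(F, M) = F*M
n(Z) = 3 + 3*Z**2 (n(Z) = 3 - (-3)*Z**2 = 3 + 3*Z**2)
m = -52 (m = -7 + (3 + 3*2**2)*(-3) = -7 + (3 + 3*4)*(-3) = -7 + (3 + 12)*(-3) = -7 + 15*(-3) = -7 - 45 = -52)
m*(A(-22, 4) + 115) = -52*(-22*4 + 115) = -52*(-88 + 115) = -52*27 = -1404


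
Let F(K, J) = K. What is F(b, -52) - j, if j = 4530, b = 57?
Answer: -4473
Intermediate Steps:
F(b, -52) - j = 57 - 1*4530 = 57 - 4530 = -4473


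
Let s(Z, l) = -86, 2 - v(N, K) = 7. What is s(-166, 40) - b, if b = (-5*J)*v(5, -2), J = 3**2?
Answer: -311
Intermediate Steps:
v(N, K) = -5 (v(N, K) = 2 - 1*7 = 2 - 7 = -5)
J = 9
b = 225 (b = -5*9*(-5) = -45*(-5) = 225)
s(-166, 40) - b = -86 - 1*225 = -86 - 225 = -311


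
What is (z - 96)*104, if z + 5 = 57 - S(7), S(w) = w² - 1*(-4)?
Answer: -10088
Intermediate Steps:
S(w) = 4 + w² (S(w) = w² + 4 = 4 + w²)
z = -1 (z = -5 + (57 - (4 + 7²)) = -5 + (57 - (4 + 49)) = -5 + (57 - 1*53) = -5 + (57 - 53) = -5 + 4 = -1)
(z - 96)*104 = (-1 - 96)*104 = -97*104 = -10088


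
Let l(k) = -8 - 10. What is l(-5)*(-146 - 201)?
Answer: 6246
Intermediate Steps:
l(k) = -18
l(-5)*(-146 - 201) = -18*(-146 - 201) = -18*(-347) = 6246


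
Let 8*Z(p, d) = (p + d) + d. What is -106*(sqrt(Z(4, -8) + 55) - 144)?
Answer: 15264 - 53*sqrt(214) ≈ 14489.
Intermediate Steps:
Z(p, d) = d/4 + p/8 (Z(p, d) = ((p + d) + d)/8 = ((d + p) + d)/8 = (p + 2*d)/8 = d/4 + p/8)
-106*(sqrt(Z(4, -8) + 55) - 144) = -106*(sqrt(((1/4)*(-8) + (1/8)*4) + 55) - 144) = -106*(sqrt((-2 + 1/2) + 55) - 144) = -106*(sqrt(-3/2 + 55) - 144) = -106*(sqrt(107/2) - 144) = -106*(sqrt(214)/2 - 144) = -106*(-144 + sqrt(214)/2) = 15264 - 53*sqrt(214)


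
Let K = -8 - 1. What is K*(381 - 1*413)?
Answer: 288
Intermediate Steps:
K = -9
K*(381 - 1*413) = -9*(381 - 1*413) = -9*(381 - 413) = -9*(-32) = 288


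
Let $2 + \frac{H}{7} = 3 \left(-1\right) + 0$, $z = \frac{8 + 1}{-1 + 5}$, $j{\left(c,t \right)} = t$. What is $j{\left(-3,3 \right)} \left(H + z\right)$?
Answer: $- \frac{393}{4} \approx -98.25$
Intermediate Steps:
$z = \frac{9}{4} \approx 2.25$
$H = -35$ ($H = -14 + 7 \left(3 \left(-1\right) + 0\right) = -14 + 7 \left(-3 + 0\right) = -14 + 7 \left(-3\right) = -14 - 21 = -35$)
$j{\left(-3,3 \right)} \left(H + z\right) = 3 \left(-35 + \frac{9}{4}\right) = 3 \left(- \frac{131}{4}\right) = - \frac{393}{4}$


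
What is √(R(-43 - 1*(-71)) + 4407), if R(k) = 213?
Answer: 2*√1155 ≈ 67.971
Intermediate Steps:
√(R(-43 - 1*(-71)) + 4407) = √(213 + 4407) = √4620 = 2*√1155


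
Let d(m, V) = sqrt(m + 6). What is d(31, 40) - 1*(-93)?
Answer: 93 + sqrt(37) ≈ 99.083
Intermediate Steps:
d(m, V) = sqrt(6 + m)
d(31, 40) - 1*(-93) = sqrt(6 + 31) - 1*(-93) = sqrt(37) + 93 = 93 + sqrt(37)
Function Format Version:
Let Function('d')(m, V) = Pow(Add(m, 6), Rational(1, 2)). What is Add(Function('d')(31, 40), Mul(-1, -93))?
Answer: Add(93, Pow(37, Rational(1, 2))) ≈ 99.083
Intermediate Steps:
Function('d')(m, V) = Pow(Add(6, m), Rational(1, 2))
Add(Function('d')(31, 40), Mul(-1, -93)) = Add(Pow(Add(6, 31), Rational(1, 2)), Mul(-1, -93)) = Add(Pow(37, Rational(1, 2)), 93) = Add(93, Pow(37, Rational(1, 2)))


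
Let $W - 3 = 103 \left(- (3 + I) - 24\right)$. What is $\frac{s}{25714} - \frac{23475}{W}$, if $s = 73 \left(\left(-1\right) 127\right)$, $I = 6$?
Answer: $\frac{95358639}{14554124} \approx 6.552$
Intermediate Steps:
$W = -3396$ ($W = 3 + 103 \left(- (3 + 6) - 24\right) = 3 + 103 \left(\left(-1\right) 9 - 24\right) = 3 + 103 \left(-9 - 24\right) = 3 + 103 \left(-33\right) = 3 - 3399 = -3396$)
$s = -9271$ ($s = 73 \left(-127\right) = -9271$)
$\frac{s}{25714} - \frac{23475}{W} = - \frac{9271}{25714} - \frac{23475}{-3396} = \left(-9271\right) \frac{1}{25714} - - \frac{7825}{1132} = - \frac{9271}{25714} + \frac{7825}{1132} = \frac{95358639}{14554124}$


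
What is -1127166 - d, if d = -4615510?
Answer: 3488344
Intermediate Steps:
-1127166 - d = -1127166 - 1*(-4615510) = -1127166 + 4615510 = 3488344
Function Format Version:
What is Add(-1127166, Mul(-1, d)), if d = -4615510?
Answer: 3488344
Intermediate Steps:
Add(-1127166, Mul(-1, d)) = Add(-1127166, Mul(-1, -4615510)) = Add(-1127166, 4615510) = 3488344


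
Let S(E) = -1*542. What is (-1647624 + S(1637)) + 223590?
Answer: -1424576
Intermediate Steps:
S(E) = -542
(-1647624 + S(1637)) + 223590 = (-1647624 - 542) + 223590 = -1648166 + 223590 = -1424576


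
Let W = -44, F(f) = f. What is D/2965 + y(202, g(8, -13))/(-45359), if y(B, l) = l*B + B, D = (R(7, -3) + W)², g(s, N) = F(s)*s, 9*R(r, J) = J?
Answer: 451981301/1210404915 ≈ 0.37341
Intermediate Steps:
R(r, J) = J/9
g(s, N) = s² (g(s, N) = s*s = s²)
D = 17689/9 (D = ((⅑)*(-3) - 44)² = (-⅓ - 44)² = (-133/3)² = 17689/9 ≈ 1965.4)
y(B, l) = B + B*l (y(B, l) = B*l + B = B + B*l)
D/2965 + y(202, g(8, -13))/(-45359) = (17689/9)/2965 + (202*(1 + 8²))/(-45359) = (17689/9)*(1/2965) + (202*(1 + 64))*(-1/45359) = 17689/26685 + (202*65)*(-1/45359) = 17689/26685 + 13130*(-1/45359) = 17689/26685 - 13130/45359 = 451981301/1210404915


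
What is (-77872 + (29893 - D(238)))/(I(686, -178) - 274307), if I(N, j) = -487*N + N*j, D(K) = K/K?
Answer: 47980/730497 ≈ 0.065681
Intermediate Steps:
D(K) = 1
(-77872 + (29893 - D(238)))/(I(686, -178) - 274307) = (-77872 + (29893 - 1*1))/(686*(-487 - 178) - 274307) = (-77872 + (29893 - 1))/(686*(-665) - 274307) = (-77872 + 29892)/(-456190 - 274307) = -47980/(-730497) = -47980*(-1/730497) = 47980/730497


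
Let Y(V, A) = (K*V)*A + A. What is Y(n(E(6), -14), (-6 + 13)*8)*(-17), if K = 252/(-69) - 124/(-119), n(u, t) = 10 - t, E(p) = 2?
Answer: 1349752/23 ≈ 58685.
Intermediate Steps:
K = -7144/2737 (K = 252*(-1/69) - 124*(-1/119) = -84/23 + 124/119 = -7144/2737 ≈ -2.6102)
Y(V, A) = A - 7144*A*V/2737 (Y(V, A) = (-7144*V/2737)*A + A = -7144*A*V/2737 + A = A - 7144*A*V/2737)
Y(n(E(6), -14), (-6 + 13)*8)*(-17) = (((-6 + 13)*8)*(2737 - 7144*(10 - 1*(-14)))/2737)*(-17) = ((7*8)*(2737 - 7144*(10 + 14))/2737)*(-17) = ((1/2737)*56*(2737 - 7144*24))*(-17) = ((1/2737)*56*(2737 - 171456))*(-17) = ((1/2737)*56*(-168719))*(-17) = -1349752/391*(-17) = 1349752/23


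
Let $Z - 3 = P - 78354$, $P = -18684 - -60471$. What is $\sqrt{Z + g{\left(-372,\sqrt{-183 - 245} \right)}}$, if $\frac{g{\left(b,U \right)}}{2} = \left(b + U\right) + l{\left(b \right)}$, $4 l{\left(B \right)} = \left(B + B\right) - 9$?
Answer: $\frac{\sqrt{-150738 + 16 i \sqrt{107}}}{2} \approx 0.10657 + 194.13 i$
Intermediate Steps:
$P = 41787$ ($P = -18684 + 60471 = 41787$)
$l{\left(B \right)} = - \frac{9}{4} + \frac{B}{2}$ ($l{\left(B \right)} = \frac{\left(B + B\right) - 9}{4} = \frac{2 B - 9}{4} = \frac{-9 + 2 B}{4} = - \frac{9}{4} + \frac{B}{2}$)
$Z = -36564$ ($Z = 3 + \left(41787 - 78354\right) = 3 - 36567 = -36564$)
$g{\left(b,U \right)} = - \frac{9}{2} + 2 U + 3 b$ ($g{\left(b,U \right)} = 2 \left(\left(b + U\right) + \left(- \frac{9}{4} + \frac{b}{2}\right)\right) = 2 \left(\left(U + b\right) + \left(- \frac{9}{4} + \frac{b}{2}\right)\right) = 2 \left(- \frac{9}{4} + U + \frac{3 b}{2}\right) = - \frac{9}{2} + 2 U + 3 b$)
$\sqrt{Z + g{\left(-372,\sqrt{-183 - 245} \right)}} = \sqrt{-36564 + \left(- \frac{9}{2} + 2 \sqrt{-183 - 245} + 3 \left(-372\right)\right)} = \sqrt{-36564 - \left(\frac{2241}{2} - 4 i \sqrt{107}\right)} = \sqrt{- \frac{75369}{2} + 4 i \sqrt{107}}$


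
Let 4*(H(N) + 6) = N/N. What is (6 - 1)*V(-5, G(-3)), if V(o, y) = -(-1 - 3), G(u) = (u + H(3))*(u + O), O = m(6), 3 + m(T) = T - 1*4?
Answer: 20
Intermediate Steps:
H(N) = -23/4 (H(N) = -6 + (N/N)/4 = -6 + (¼)*1 = -6 + ¼ = -23/4)
m(T) = -7 + T (m(T) = -3 + (T - 1*4) = -3 + (T - 4) = -3 + (-4 + T) = -7 + T)
O = -1 (O = -7 + 6 = -1)
G(u) = (-1 + u)*(-23/4 + u) (G(u) = (u - 23/4)*(u - 1) = (-23/4 + u)*(-1 + u) = (-1 + u)*(-23/4 + u))
V(o, y) = 4 (V(o, y) = -1*(-4) = 4)
(6 - 1)*V(-5, G(-3)) = (6 - 1)*4 = 5*4 = 20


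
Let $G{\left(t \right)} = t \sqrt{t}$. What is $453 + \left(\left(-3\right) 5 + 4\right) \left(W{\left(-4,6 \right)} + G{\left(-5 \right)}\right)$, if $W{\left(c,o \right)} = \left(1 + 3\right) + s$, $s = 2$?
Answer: $387 + 55 i \sqrt{5} \approx 387.0 + 122.98 i$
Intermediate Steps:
$G{\left(t \right)} = t^{\frac{3}{2}}$
$W{\left(c,o \right)} = 6$ ($W{\left(c,o \right)} = \left(1 + 3\right) + 2 = 4 + 2 = 6$)
$453 + \left(\left(-3\right) 5 + 4\right) \left(W{\left(-4,6 \right)} + G{\left(-5 \right)}\right) = 453 + \left(\left(-3\right) 5 + 4\right) \left(6 + \left(-5\right)^{\frac{3}{2}}\right) = 453 + \left(-15 + 4\right) \left(6 - 5 i \sqrt{5}\right) = 453 - 11 \left(6 - 5 i \sqrt{5}\right) = 453 - \left(66 - 55 i \sqrt{5}\right) = 387 + 55 i \sqrt{5}$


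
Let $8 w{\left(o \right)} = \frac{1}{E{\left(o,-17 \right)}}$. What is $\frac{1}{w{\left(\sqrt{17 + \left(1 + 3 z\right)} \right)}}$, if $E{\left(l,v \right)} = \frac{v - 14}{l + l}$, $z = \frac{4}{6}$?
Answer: $- \frac{62 \sqrt{5}}{5} \approx -27.727$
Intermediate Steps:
$z = \frac{2}{3}$ ($z = 4 \cdot \frac{1}{6} = \frac{2}{3} \approx 0.66667$)
$E{\left(l,v \right)} = \frac{-14 + v}{2 l}$
$w{\left(o \right)} = - \frac{o}{124}$ ($w{\left(o \right)} = \frac{1}{8 \frac{-14 - 17}{2 o}} = \frac{1}{8 \cdot \frac{1}{2} \frac{1}{o} \left(-31\right)} = \frac{1}{8 \left(- \frac{31}{2 o}\right)} = \frac{\left(- \frac{2}{31}\right) o}{8} = - \frac{o}{124}$)
$\frac{1}{w{\left(\sqrt{17 + \left(1 + 3 z\right)} \right)}} = \frac{1}{\left(- \frac{1}{124}\right) \sqrt{17 + \left(1 + 3 \cdot \frac{2}{3}\right)}} = \frac{1}{\left(- \frac{1}{124}\right) \sqrt{17 + \left(1 + 2\right)}} = \frac{1}{\left(- \frac{1}{124}\right) \sqrt{17 + 3}} = \frac{1}{\left(- \frac{1}{124}\right) \sqrt{20}} = \frac{1}{\left(- \frac{1}{124}\right) 2 \sqrt{5}} = \frac{1}{\left(- \frac{1}{62}\right) \sqrt{5}} = - \frac{62 \sqrt{5}}{5}$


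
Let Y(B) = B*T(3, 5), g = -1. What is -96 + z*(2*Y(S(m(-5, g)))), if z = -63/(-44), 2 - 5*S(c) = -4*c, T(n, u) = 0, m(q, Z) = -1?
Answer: -96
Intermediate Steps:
S(c) = ⅖ + 4*c/5 (S(c) = ⅖ - (-4)*c/5 = ⅖ + 4*c/5)
Y(B) = 0 (Y(B) = B*0 = 0)
z = 63/44 (z = -63*(-1/44) = 63/44 ≈ 1.4318)
-96 + z*(2*Y(S(m(-5, g)))) = -96 + 63*(2*0)/44 = -96 + (63/44)*0 = -96 + 0 = -96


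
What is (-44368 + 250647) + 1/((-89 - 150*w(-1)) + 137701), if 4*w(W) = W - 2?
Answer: 56819344273/275449 ≈ 2.0628e+5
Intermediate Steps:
w(W) = -½ + W/4 (w(W) = (W - 2)/4 = (-2 + W)/4 = -½ + W/4)
(-44368 + 250647) + 1/((-89 - 150*w(-1)) + 137701) = (-44368 + 250647) + 1/((-89 - 150*(-½ + (¼)*(-1))) + 137701) = 206279 + 1/((-89 - 150*(-½ - ¼)) + 137701) = 206279 + 1/((-89 - 150*(-¾)) + 137701) = 206279 + 1/((-89 + 225/2) + 137701) = 206279 + 1/(47/2 + 137701) = 206279 + 1/(275449/2) = 206279 + 2/275449 = 56819344273/275449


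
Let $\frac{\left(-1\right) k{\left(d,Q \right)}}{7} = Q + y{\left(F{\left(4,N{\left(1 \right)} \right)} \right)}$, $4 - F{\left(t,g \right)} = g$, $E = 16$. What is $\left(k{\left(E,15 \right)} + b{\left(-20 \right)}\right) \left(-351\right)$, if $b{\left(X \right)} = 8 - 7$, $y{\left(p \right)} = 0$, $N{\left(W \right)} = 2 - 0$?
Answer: $36504$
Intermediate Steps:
$N{\left(W \right)} = 2$ ($N{\left(W \right)} = 2 + 0 = 2$)
$F{\left(t,g \right)} = 4 - g$
$b{\left(X \right)} = 1$
$k{\left(d,Q \right)} = - 7 Q$ ($k{\left(d,Q \right)} = - 7 \left(Q + 0\right) = - 7 Q$)
$\left(k{\left(E,15 \right)} + b{\left(-20 \right)}\right) \left(-351\right) = \left(\left(-7\right) 15 + 1\right) \left(-351\right) = \left(-105 + 1\right) \left(-351\right) = \left(-104\right) \left(-351\right) = 36504$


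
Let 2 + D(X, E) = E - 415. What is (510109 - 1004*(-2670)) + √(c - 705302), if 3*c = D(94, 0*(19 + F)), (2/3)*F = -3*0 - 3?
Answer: 3190789 + I*√705441 ≈ 3.1908e+6 + 839.91*I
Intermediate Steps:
F = -9/2 (F = 3*(-3*0 - 3)/2 = 3*(0 - 3)/2 = (3/2)*(-3) = -9/2 ≈ -4.5000)
D(X, E) = -417 + E (D(X, E) = -2 + (E - 415) = -2 + (-415 + E) = -417 + E)
c = -139 (c = (-417 + 0*(19 - 9/2))/3 = (-417 + 0*(29/2))/3 = (-417 + 0)/3 = (⅓)*(-417) = -139)
(510109 - 1004*(-2670)) + √(c - 705302) = (510109 - 1004*(-2670)) + √(-139 - 705302) = (510109 + 2680680) + √(-705441) = 3190789 + I*√705441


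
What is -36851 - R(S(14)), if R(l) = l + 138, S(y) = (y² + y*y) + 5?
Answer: -37386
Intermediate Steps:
S(y) = 5 + 2*y² (S(y) = (y² + y²) + 5 = 2*y² + 5 = 5 + 2*y²)
R(l) = 138 + l
-36851 - R(S(14)) = -36851 - (138 + (5 + 2*14²)) = -36851 - (138 + (5 + 2*196)) = -36851 - (138 + (5 + 392)) = -36851 - (138 + 397) = -36851 - 1*535 = -36851 - 535 = -37386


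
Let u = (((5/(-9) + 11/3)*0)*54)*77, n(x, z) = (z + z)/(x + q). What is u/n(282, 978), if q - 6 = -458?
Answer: 0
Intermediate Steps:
q = -452 (q = 6 - 458 = -452)
n(x, z) = 2*z/(-452 + x) (n(x, z) = (z + z)/(x - 452) = (2*z)/(-452 + x) = 2*z/(-452 + x))
u = 0 (u = (((5*(-⅑) + 11*(⅓))*0)*54)*77 = (((-5/9 + 11/3)*0)*54)*77 = (((28/9)*0)*54)*77 = (0*54)*77 = 0*77 = 0)
u/n(282, 978) = 0/((2*978/(-452 + 282))) = 0/((2*978/(-170))) = 0/((2*978*(-1/170))) = 0/(-978/85) = 0*(-85/978) = 0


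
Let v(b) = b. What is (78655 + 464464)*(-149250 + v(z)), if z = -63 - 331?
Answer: -81274499636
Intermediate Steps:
z = -394
(78655 + 464464)*(-149250 + v(z)) = (78655 + 464464)*(-149250 - 394) = 543119*(-149644) = -81274499636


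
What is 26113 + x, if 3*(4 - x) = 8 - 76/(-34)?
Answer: 443931/17 ≈ 26114.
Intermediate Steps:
x = 10/17 (x = 4 - (8 - 76/(-34))/3 = 4 - (8 - 76*(-1/34))/3 = 4 - (8 + 38/17)/3 = 4 - 1/3*174/17 = 4 - 58/17 = 10/17 ≈ 0.58823)
26113 + x = 26113 + 10/17 = 443931/17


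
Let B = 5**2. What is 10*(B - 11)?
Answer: 140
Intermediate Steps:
B = 25
10*(B - 11) = 10*(25 - 11) = 10*14 = 140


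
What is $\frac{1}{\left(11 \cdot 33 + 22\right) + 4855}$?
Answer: $\frac{1}{5240} \approx 0.00019084$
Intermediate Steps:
$\frac{1}{\left(11 \cdot 33 + 22\right) + 4855} = \frac{1}{\left(363 + 22\right) + 4855} = \frac{1}{385 + 4855} = \frac{1}{5240}$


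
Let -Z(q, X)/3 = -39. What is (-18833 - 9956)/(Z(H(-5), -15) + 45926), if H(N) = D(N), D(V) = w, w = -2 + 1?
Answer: -28789/46043 ≈ -0.62526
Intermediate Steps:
w = -1
D(V) = -1
H(N) = -1
Z(q, X) = 117 (Z(q, X) = -3*(-39) = 117)
(-18833 - 9956)/(Z(H(-5), -15) + 45926) = (-18833 - 9956)/(117 + 45926) = -28789/46043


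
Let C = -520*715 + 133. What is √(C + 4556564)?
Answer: √4184897 ≈ 2045.7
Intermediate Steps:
C = -371667 (C = -371800 + 133 = -371667)
√(C + 4556564) = √(-371667 + 4556564) = √4184897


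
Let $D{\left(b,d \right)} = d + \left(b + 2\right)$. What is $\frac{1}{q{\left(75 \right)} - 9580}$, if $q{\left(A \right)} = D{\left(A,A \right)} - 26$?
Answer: $- \frac{1}{9454} \approx -0.00010578$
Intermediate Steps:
$D{\left(b,d \right)} = 2 + b + d$ ($D{\left(b,d \right)} = d + \left(2 + b\right) = 2 + b + d$)
$q{\left(A \right)} = -24 + 2 A$ ($q{\left(A \right)} = \left(2 + A + A\right) - 26 = \left(2 + 2 A\right) - 26 = -24 + 2 A$)
$\frac{1}{q{\left(75 \right)} - 9580} = \frac{1}{\left(-24 + 2 \cdot 75\right) - 9580} = \frac{1}{\left(-24 + 150\right) - 9580} = \frac{1}{126 - 9580} = \frac{1}{-9454} = - \frac{1}{9454}$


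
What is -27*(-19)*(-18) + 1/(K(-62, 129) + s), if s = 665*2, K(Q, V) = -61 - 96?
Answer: -10831481/1173 ≈ -9234.0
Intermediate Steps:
K(Q, V) = -157
s = 1330
-27*(-19)*(-18) + 1/(K(-62, 129) + s) = -27*(-19)*(-18) + 1/(-157 + 1330) = 513*(-18) + 1/1173 = -9234 + 1/1173 = -10831481/1173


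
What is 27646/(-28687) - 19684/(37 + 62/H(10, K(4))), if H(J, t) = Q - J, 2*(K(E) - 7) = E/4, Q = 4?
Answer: -424059101/573740 ≈ -739.11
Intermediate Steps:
K(E) = 7 + E/8 (K(E) = 7 + (E/4)/2 = 7 + E/8)
H(J, t) = 4 - J
27646/(-28687) - 19684/(37 + 62/H(10, K(4))) = 27646/(-28687) - 19684/(37 + 62/(4 - 1*10)) = 27646*(-1/28687) - 19684/(37 + 62/(4 - 10)) = -27646/28687 - 19684/(37 + 62/(-6)) = -27646/28687 - 19684/(37 + 62*(-1/6)) = -27646/28687 - 19684/(37 - 31/3) = -27646/28687 - 19684/80/3 = -27646/28687 - 19684*3/80 = -27646/28687 - 14763/20 = -424059101/573740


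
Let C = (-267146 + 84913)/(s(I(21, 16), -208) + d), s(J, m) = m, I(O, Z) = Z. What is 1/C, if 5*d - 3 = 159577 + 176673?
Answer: -335213/911165 ≈ -0.36790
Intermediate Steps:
d = 336253/5 (d = 3/5 + (159577 + 176673)/5 = 3/5 + (1/5)*336250 = 3/5 + 67250 = 336253/5 ≈ 67251.)
C = -911165/335213 (C = (-267146 + 84913)/(-208 + 336253/5) = -182233/335213/5 = -182233*5/335213 = -911165/335213 ≈ -2.7182)
1/C = 1/(-911165/335213) = -335213/911165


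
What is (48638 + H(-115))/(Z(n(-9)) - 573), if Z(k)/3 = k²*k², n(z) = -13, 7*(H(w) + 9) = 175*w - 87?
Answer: 320191/595770 ≈ 0.53744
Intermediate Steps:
H(w) = -150/7 + 25*w (H(w) = -9 + (175*w - 87)/7 = -9 + (-87 + 175*w)/7 = -9 + (-87/7 + 25*w) = -150/7 + 25*w)
Z(k) = 3*k⁴ (Z(k) = 3*(k²*k²) = 3*k⁴)
(48638 + H(-115))/(Z(n(-9)) - 573) = (48638 + (-150/7 + 25*(-115)))/(3*(-13)⁴ - 573) = (48638 + (-150/7 - 2875))/(3*28561 - 573) = (48638 - 20275/7)/(85683 - 573) = (320191/7)/85110 = (320191/7)*(1/85110) = 320191/595770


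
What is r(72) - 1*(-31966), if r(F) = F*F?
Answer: 37150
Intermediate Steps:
r(F) = F²
r(72) - 1*(-31966) = 72² - 1*(-31966) = 5184 + 31966 = 37150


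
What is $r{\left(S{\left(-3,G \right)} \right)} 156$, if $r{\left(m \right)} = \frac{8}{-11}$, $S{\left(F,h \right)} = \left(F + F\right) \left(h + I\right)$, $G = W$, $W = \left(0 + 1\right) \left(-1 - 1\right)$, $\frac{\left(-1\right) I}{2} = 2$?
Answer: $- \frac{1248}{11} \approx -113.45$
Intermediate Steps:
$I = -4$ ($I = \left(-2\right) 2 = -4$)
$W = -2$ ($W = 1 \left(-2\right) = -2$)
$G = -2$
$S{\left(F,h \right)} = 2 F \left(-4 + h\right)$ ($S{\left(F,h \right)} = \left(F + F\right) \left(h - 4\right) = 2 F \left(-4 + h\right)$)
$r{\left(m \right)} = - \frac{8}{11}$ ($r{\left(m \right)} = 8 \left(- \frac{1}{11}\right) = - \frac{8}{11}$)
$r{\left(S{\left(-3,G \right)} \right)} 156 = \left(- \frac{8}{11}\right) 156 = - \frac{1248}{11}$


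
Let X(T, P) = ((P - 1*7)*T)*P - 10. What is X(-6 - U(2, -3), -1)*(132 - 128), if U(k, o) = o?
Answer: -136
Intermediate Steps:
X(T, P) = -10 + P*T*(-7 + P) (X(T, P) = ((P - 7)*T)*P - 10 = ((-7 + P)*T)*P - 10 = (T*(-7 + P))*P - 10 = P*T*(-7 + P) - 10 = -10 + P*T*(-7 + P))
X(-6 - U(2, -3), -1)*(132 - 128) = (-10 + (-6 - 1*(-3))*(-1)**2 - 7*(-1)*(-6 - 1*(-3)))*(132 - 128) = (-10 + (-6 + 3)*1 - 7*(-1)*(-6 + 3))*4 = (-10 - 3*1 - 7*(-1)*(-3))*4 = (-10 - 3 - 21)*4 = -34*4 = -136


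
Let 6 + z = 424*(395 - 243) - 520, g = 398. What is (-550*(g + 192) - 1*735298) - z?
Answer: -1123720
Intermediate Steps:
z = 63922 (z = -6 + (424*(395 - 243) - 520) = -6 + (424*152 - 520) = -6 + (64448 - 520) = -6 + 63928 = 63922)
(-550*(g + 192) - 1*735298) - z = (-550*(398 + 192) - 1*735298) - 1*63922 = (-550*590 - 735298) - 63922 = (-324500 - 735298) - 63922 = -1059798 - 63922 = -1123720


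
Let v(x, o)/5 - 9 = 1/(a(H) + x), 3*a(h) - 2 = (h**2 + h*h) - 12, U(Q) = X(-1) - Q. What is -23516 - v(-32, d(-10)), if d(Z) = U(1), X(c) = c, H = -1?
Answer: -2450329/104 ≈ -23561.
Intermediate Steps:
U(Q) = -1 - Q
d(Z) = -2 (d(Z) = -1 - 1*1 = -1 - 1 = -2)
a(h) = -10/3 + 2*h**2/3 (a(h) = 2/3 + ((h**2 + h*h) - 12)/3 = 2/3 + ((h**2 + h**2) - 12)/3 = 2/3 + (2*h**2 - 12)/3 = 2/3 + (-12 + 2*h**2)/3 = 2/3 + (-4 + 2*h**2/3) = -10/3 + 2*h**2/3)
v(x, o) = 45 + 5/(-8/3 + x) (v(x, o) = 45 + 5/((-10/3 + (2/3)*(-1)**2) + x) = 45 + 5/((-10/3 + (2/3)*1) + x) = 45 + 5/((-10/3 + 2/3) + x) = 45 + 5/(-8/3 + x))
-23516 - v(-32, d(-10)) = -23516 - 15*(-23 + 9*(-32))/(-8 + 3*(-32)) = -23516 - 15*(-23 - 288)/(-8 - 96) = -23516 - 15*(-311)/(-104) = -23516 - 15*(-1)*(-311)/104 = -23516 - 1*4665/104 = -23516 - 4665/104 = -2450329/104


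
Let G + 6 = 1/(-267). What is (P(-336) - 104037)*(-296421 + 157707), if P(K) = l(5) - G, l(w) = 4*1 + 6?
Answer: 1284195994228/89 ≈ 1.4429e+10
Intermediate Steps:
l(w) = 10 (l(w) = 4 + 6 = 10)
G = -1603/267 (G = -6 + 1/(-267) = -6 - 1/267 = -1603/267 ≈ -6.0037)
P(K) = 4273/267 (P(K) = 10 - 1*(-1603/267) = 10 + 1603/267 = 4273/267)
(P(-336) - 104037)*(-296421 + 157707) = (4273/267 - 104037)*(-296421 + 157707) = -27773606/267*(-138714) = 1284195994228/89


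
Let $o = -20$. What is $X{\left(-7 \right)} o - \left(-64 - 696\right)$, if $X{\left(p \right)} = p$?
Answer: $900$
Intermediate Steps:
$X{\left(-7 \right)} o - \left(-64 - 696\right) = \left(-7\right) \left(-20\right) - \left(-64 - 696\right) = 140 - -760 = 140 + 760 = 900$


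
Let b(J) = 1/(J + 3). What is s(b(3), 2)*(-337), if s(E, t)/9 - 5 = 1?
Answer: -18198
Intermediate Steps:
b(J) = 1/(3 + J)
s(E, t) = 54 (s(E, t) = 45 + 9*1 = 45 + 9 = 54)
s(b(3), 2)*(-337) = 54*(-337) = -18198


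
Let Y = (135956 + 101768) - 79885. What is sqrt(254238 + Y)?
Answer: sqrt(412077) ≈ 641.93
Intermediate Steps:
Y = 157839 (Y = 237724 - 79885 = 157839)
sqrt(254238 + Y) = sqrt(254238 + 157839) = sqrt(412077)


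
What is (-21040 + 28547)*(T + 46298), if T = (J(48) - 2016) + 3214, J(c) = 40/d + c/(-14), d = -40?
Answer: 2495634587/7 ≈ 3.5652e+8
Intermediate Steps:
J(c) = -1 - c/14 (J(c) = 40/(-40) + c/(-14) = 40*(-1/40) + c*(-1/14) = -1 - c/14)
T = 8355/7 (T = ((-1 - 1/14*48) - 2016) + 3214 = ((-1 - 24/7) - 2016) + 3214 = (-31/7 - 2016) + 3214 = -14143/7 + 3214 = 8355/7 ≈ 1193.6)
(-21040 + 28547)*(T + 46298) = (-21040 + 28547)*(8355/7 + 46298) = 7507*(332441/7) = 2495634587/7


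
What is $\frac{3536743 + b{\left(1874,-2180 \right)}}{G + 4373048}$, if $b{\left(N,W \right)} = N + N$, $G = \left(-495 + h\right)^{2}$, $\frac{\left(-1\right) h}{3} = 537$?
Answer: $\frac{3540491}{8808284} \approx 0.40195$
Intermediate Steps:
$h = -1611$ ($h = \left(-3\right) 537 = -1611$)
$G = 4435236$ ($G = \left(-495 - 1611\right)^{2} = \left(-2106\right)^{2} = 4435236$)
$b{\left(N,W \right)} = 2 N$
$\frac{3536743 + b{\left(1874,-2180 \right)}}{G + 4373048} = \frac{3536743 + 2 \cdot 1874}{4435236 + 4373048} = \frac{3536743 + 3748}{8808284} = 3540491 \cdot \frac{1}{8808284} = \frac{3540491}{8808284}$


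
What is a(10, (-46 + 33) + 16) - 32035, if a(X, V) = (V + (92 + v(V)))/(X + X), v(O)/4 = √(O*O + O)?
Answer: -128121/4 + 2*√3/5 ≈ -32030.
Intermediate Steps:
v(O) = 4*√(O + O²) (v(O) = 4*√(O*O + O) = 4*√(O² + O) = 4*√(O + O²))
a(X, V) = (92 + V + 4*√(V*(1 + V)))/(2*X) (a(X, V) = (V + (92 + 4*√(V*(1 + V))))/(X + X) = (92 + V + 4*√(V*(1 + V)))/((2*X)) = (92 + V + 4*√(V*(1 + V)))*(1/(2*X)) = (92 + V + 4*√(V*(1 + V)))/(2*X))
a(10, (-46 + 33) + 16) - 32035 = (½)*(92 + ((-46 + 33) + 16) + 4*√(((-46 + 33) + 16)*(1 + ((-46 + 33) + 16))))/10 - 32035 = (½)*(⅒)*(92 + (-13 + 16) + 4*√((-13 + 16)*(1 + (-13 + 16)))) - 32035 = (½)*(⅒)*(92 + 3 + 4*√(3*(1 + 3))) - 32035 = (½)*(⅒)*(92 + 3 + 4*√(3*4)) - 32035 = (½)*(⅒)*(92 + 3 + 4*√12) - 32035 = (½)*(⅒)*(92 + 3 + 4*(2*√3)) - 32035 = (½)*(⅒)*(92 + 3 + 8*√3) - 32035 = (½)*(⅒)*(95 + 8*√3) - 32035 = (19/4 + 2*√3/5) - 32035 = -128121/4 + 2*√3/5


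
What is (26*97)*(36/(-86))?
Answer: -45396/43 ≈ -1055.7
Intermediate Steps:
(26*97)*(36/(-86)) = 2522*(36*(-1/86)) = 2522*(-18/43) = -45396/43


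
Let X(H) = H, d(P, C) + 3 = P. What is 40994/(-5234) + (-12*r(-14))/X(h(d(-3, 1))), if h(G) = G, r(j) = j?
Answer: -93773/2617 ≈ -35.832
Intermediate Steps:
d(P, C) = -3 + P
40994/(-5234) + (-12*r(-14))/X(h(d(-3, 1))) = 40994/(-5234) + (-12*(-14))/(-3 - 3) = 40994*(-1/5234) + 168/(-6) = -20497/2617 + 168*(-1/6) = -20497/2617 - 28 = -93773/2617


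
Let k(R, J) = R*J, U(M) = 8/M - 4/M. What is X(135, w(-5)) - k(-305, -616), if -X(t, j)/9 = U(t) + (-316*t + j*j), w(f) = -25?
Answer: 2856521/15 ≈ 1.9043e+5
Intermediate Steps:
U(M) = 4/M
X(t, j) = -36/t - 9*j**2 + 2844*t (X(t, j) = -9*(4/t + (-316*t + j*j)) = -9*(4/t + (-316*t + j**2)) = -9*(4/t + (j**2 - 316*t)) = -9*(j**2 - 316*t + 4/t) = -36/t - 9*j**2 + 2844*t)
k(R, J) = J*R
X(135, w(-5)) - k(-305, -616) = (-36/135 - 9*(-25)**2 + 2844*135) - (-616)*(-305) = (-36*1/135 - 9*625 + 383940) - 1*187880 = (-4/15 - 5625 + 383940) - 187880 = 5674721/15 - 187880 = 2856521/15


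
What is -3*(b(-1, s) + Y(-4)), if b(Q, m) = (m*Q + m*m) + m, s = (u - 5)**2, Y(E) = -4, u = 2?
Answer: -231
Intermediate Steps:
s = 9 (s = (2 - 5)**2 = (-3)**2 = 9)
b(Q, m) = m + m**2 + Q*m (b(Q, m) = (Q*m + m**2) + m = (m**2 + Q*m) + m = m + m**2 + Q*m)
-3*(b(-1, s) + Y(-4)) = -3*(9*(1 - 1 + 9) - 4) = -3*(9*9 - 4) = -3*(81 - 4) = -3*77 = -231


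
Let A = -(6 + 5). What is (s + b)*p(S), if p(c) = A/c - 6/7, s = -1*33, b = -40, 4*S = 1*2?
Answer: 11680/7 ≈ 1668.6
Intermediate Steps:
S = 1/2 (S = (1*2)/4 = (1/4)*2 = 1/2 ≈ 0.50000)
A = -11 (A = -1*11 = -11)
s = -33
p(c) = -6/7 - 11/c (p(c) = -11/c - 6/7 = -6/7 - 11/c)
(s + b)*p(S) = (-33 - 40)*(-6/7 - 11/1/2) = -73*(-6/7 - 11*2) = -73*(-6/7 - 22) = -73*(-160/7) = 11680/7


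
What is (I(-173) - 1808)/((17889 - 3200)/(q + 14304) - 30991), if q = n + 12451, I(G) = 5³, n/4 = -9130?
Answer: 16434495/302641804 ≈ 0.054303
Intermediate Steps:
n = -36520 (n = 4*(-9130) = -36520)
I(G) = 125
q = -24069 (q = -36520 + 12451 = -24069)
(I(-173) - 1808)/((17889 - 3200)/(q + 14304) - 30991) = (125 - 1808)/((17889 - 3200)/(-24069 + 14304) - 30991) = -1683/(14689/(-9765) - 30991) = -1683/(14689*(-1/9765) - 30991) = -1683/(-14689/9765 - 30991) = -1683/(-302641804/9765) = -1683*(-9765/302641804) = 16434495/302641804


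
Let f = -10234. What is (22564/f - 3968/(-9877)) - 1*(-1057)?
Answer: 26361985/24983 ≈ 1055.2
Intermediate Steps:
(22564/f - 3968/(-9877)) - 1*(-1057) = (22564/(-10234) - 3968/(-9877)) - 1*(-1057) = (22564*(-1/10234) - 3968*(-1/9877)) + 1057 = (-11282/5117 + 3968/9877) + 1057 = -45046/24983 + 1057 = 26361985/24983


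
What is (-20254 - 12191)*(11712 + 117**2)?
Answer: -824135445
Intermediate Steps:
(-20254 - 12191)*(11712 + 117**2) = -32445*(11712 + 13689) = -32445*25401 = -824135445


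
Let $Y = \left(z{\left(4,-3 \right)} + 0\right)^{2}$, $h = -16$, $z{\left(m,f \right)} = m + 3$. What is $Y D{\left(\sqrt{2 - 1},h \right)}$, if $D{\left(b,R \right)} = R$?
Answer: $-784$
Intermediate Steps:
$z{\left(m,f \right)} = 3 + m$
$Y = 49$ ($Y = \left(\left(3 + 4\right) + 0\right)^{2} = \left(7 + 0\right)^{2} = 7^{2} = 49$)
$Y D{\left(\sqrt{2 - 1},h \right)} = 49 \left(-16\right) = -784$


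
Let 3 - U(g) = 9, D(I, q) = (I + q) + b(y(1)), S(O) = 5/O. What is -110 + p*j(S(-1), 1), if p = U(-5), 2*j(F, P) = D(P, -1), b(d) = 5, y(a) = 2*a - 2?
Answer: -125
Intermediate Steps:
y(a) = -2 + 2*a
D(I, q) = 5 + I + q (D(I, q) = (I + q) + 5 = 5 + I + q)
j(F, P) = 2 + P/2 (j(F, P) = (5 + P - 1)/2 = (4 + P)/2 = 2 + P/2)
U(g) = -6 (U(g) = 3 - 1*9 = 3 - 9 = -6)
p = -6
-110 + p*j(S(-1), 1) = -110 - 6*(2 + (½)*1) = -110 - 6*(2 + ½) = -110 - 6*5/2 = -110 - 15 = -125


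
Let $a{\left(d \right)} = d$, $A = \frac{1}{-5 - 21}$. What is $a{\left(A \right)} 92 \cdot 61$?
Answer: $- \frac{2806}{13} \approx -215.85$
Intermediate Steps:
$A = - \frac{1}{26}$ ($A = \frac{1}{-26} = - \frac{1}{26} \approx -0.038462$)
$a{\left(A \right)} 92 \cdot 61 = \left(- \frac{1}{26}\right) 92 \cdot 61 = \left(- \frac{46}{13}\right) 61 = - \frac{2806}{13}$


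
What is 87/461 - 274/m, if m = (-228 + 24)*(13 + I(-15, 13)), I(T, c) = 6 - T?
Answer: 364873/1598748 ≈ 0.22822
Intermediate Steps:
m = -6936 (m = (-228 + 24)*(13 + (6 - 1*(-15))) = -204*(13 + (6 + 15)) = -204*(13 + 21) = -204*34 = -6936)
87/461 - 274/m = 87/461 - 274/(-6936) = 87*(1/461) - 274*(-1/6936) = 87/461 + 137/3468 = 364873/1598748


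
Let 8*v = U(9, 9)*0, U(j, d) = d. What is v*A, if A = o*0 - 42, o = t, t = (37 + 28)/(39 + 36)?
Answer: 0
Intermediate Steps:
t = 13/15 (t = 65/75 = 65*(1/75) = 13/15 ≈ 0.86667)
v = 0 (v = (9*0)/8 = (1/8)*0 = 0)
o = 13/15 ≈ 0.86667
A = -42 (A = (13/15)*0 - 42 = 0 - 42 = -42)
v*A = 0*(-42) = 0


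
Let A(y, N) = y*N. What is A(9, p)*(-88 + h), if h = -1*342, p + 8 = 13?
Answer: -19350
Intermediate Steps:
p = 5 (p = -8 + 13 = 5)
A(y, N) = N*y
h = -342
A(9, p)*(-88 + h) = (5*9)*(-88 - 342) = 45*(-430) = -19350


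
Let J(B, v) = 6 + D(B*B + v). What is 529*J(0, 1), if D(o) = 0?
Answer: 3174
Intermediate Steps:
J(B, v) = 6 (J(B, v) = 6 + 0 = 6)
529*J(0, 1) = 529*6 = 3174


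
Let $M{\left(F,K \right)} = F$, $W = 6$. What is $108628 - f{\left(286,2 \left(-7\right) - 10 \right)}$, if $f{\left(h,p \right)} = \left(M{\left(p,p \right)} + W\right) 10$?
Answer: $108808$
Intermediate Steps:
$f{\left(h,p \right)} = 60 + 10 p$ ($f{\left(h,p \right)} = \left(p + 6\right) 10 = \left(6 + p\right) 10 = 60 + 10 p$)
$108628 - f{\left(286,2 \left(-7\right) - 10 \right)} = 108628 - \left(60 + 10 \left(2 \left(-7\right) - 10\right)\right) = 108628 - \left(60 + 10 \left(-14 - 10\right)\right) = 108628 - \left(60 + 10 \left(-24\right)\right) = 108628 - \left(60 - 240\right) = 108628 - -180 = 108628 + 180 = 108808$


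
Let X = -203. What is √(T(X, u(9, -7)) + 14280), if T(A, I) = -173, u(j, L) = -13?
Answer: √14107 ≈ 118.77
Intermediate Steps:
√(T(X, u(9, -7)) + 14280) = √(-173 + 14280) = √14107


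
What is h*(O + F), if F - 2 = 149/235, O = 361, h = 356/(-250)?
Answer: -15210812/29375 ≈ -517.81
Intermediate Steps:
h = -178/125 (h = 356*(-1/250) = -178/125 ≈ -1.4240)
F = 619/235 (F = 2 + 149/235 = 619/235 ≈ 2.6340)
h*(O + F) = -178*(361 + 619/235)/125 = -178/125*85454/235 = -15210812/29375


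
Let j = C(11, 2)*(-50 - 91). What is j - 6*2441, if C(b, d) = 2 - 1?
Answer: -14787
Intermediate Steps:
C(b, d) = 1
j = -141 (j = 1*(-50 - 91) = 1*(-141) = -141)
j - 6*2441 = -141 - 6*2441 = -141 - 14646 = -14787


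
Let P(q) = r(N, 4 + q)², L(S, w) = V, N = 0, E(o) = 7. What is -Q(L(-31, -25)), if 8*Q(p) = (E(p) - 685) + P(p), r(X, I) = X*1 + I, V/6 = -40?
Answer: -27509/4 ≈ -6877.3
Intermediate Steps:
V = -240 (V = 6*(-40) = -240)
r(X, I) = I + X (r(X, I) = X + I = I + X)
L(S, w) = -240
P(q) = (4 + q)² (P(q) = ((4 + q) + 0)² = (4 + q)²)
Q(p) = -339/4 + (4 + p)²/8 (Q(p) = ((7 - 685) + (4 + p)²)/8 = (-678 + (4 + p)²)/8 = -339/4 + (4 + p)²/8)
-Q(L(-31, -25)) = -(-339/4 + (4 - 240)²/8) = -(-339/4 + (⅛)*(-236)²) = -(-339/4 + (⅛)*55696) = -(-339/4 + 6962) = -1*27509/4 = -27509/4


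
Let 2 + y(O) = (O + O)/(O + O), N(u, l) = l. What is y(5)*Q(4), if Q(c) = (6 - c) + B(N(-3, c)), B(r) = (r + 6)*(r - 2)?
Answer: -22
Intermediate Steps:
y(O) = -1 (y(O) = -2 + (O + O)/(O + O) = -2 + (2*O)/((2*O)) = -2 + (2*O)*(1/(2*O)) = -2 + 1 = -1)
B(r) = (-2 + r)*(6 + r) (B(r) = (6 + r)*(-2 + r) = (-2 + r)*(6 + r))
Q(c) = -6 + c² + 3*c (Q(c) = (6 - c) + (-12 + c² + 4*c) = -6 + c² + 3*c)
y(5)*Q(4) = -(-6 + 4² + 3*4) = -(-6 + 16 + 12) = -1*22 = -22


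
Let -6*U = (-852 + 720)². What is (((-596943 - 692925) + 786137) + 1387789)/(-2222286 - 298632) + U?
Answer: -1220271655/420153 ≈ -2904.4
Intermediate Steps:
U = -2904 (U = -(-852 + 720)²/6 = -⅙*(-132)² = -⅙*17424 = -2904)
(((-596943 - 692925) + 786137) + 1387789)/(-2222286 - 298632) + U = (((-596943 - 692925) + 786137) + 1387789)/(-2222286 - 298632) - 2904 = ((-1289868 + 786137) + 1387789)/(-2520918) - 2904 = (-503731 + 1387789)*(-1/2520918) - 2904 = 884058*(-1/2520918) - 2904 = -147343/420153 - 2904 = -1220271655/420153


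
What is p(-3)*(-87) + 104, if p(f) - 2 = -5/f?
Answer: -215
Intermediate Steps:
p(f) = 2 - 5/f
p(-3)*(-87) + 104 = (2 - 5/(-3))*(-87) + 104 = (2 - 5*(-1/3))*(-87) + 104 = (2 + 5/3)*(-87) + 104 = (11/3)*(-87) + 104 = -319 + 104 = -215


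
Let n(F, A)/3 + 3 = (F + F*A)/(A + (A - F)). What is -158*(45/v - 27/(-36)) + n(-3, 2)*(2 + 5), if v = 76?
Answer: -5739/19 ≈ -302.05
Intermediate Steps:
n(F, A) = -9 + 3*(F + A*F)/(-F + 2*A) (n(F, A) = -9 + 3*((F + F*A)/(A + (A - F))) = -9 + 3*((F + A*F)/(-F + 2*A)) = -9 + 3*(F + A*F)/(-F + 2*A))
-158*(45/v - 27/(-36)) + n(-3, 2)*(2 + 5) = -158*(45/76 - 27/(-36)) + (3*(-6*2 + 4*(-3) + 2*(-3))/(-1*(-3) + 2*2))*(2 + 5) = -158*(45*(1/76) - 27*(-1/36)) + (3*(-12 - 12 - 6)/(3 + 4))*7 = -158*(45/76 + ¾) + (3*(-30)/7)*7 = -158*51/38 + (3*(⅐)*(-30))*7 = -4029/19 - 90/7*7 = -4029/19 - 90 = -5739/19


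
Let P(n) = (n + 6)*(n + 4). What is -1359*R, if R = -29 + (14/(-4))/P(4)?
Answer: 6315273/160 ≈ 39470.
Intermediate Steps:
P(n) = (4 + n)*(6 + n) (P(n) = (6 + n)*(4 + n) = (4 + n)*(6 + n))
R = -4647/160 (R = -29 + (14/(-4))/(24 + 4² + 10*4) = -29 + (14*(-¼))/(24 + 16 + 40) = -29 - 7/2/80 = -29 - 7/2*1/80 = -29 - 7/160 = -4647/160 ≈ -29.044)
-1359*R = -1359*(-4647/160) = 6315273/160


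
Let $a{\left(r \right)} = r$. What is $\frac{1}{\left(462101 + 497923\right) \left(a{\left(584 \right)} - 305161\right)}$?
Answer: $- \frac{1}{292401229848} \approx -3.42 \cdot 10^{-12}$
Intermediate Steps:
$\frac{1}{\left(462101 + 497923\right) \left(a{\left(584 \right)} - 305161\right)} = \frac{1}{\left(462101 + 497923\right) \left(584 - 305161\right)} = \frac{1}{960024 \left(-304577\right)} = \frac{1}{-292401229848} = - \frac{1}{292401229848}$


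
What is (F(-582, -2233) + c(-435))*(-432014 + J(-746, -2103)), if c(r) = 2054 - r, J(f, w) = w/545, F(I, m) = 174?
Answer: -627002638979/545 ≈ -1.1505e+9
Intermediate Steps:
J(f, w) = w/545 (J(f, w) = w*(1/545) = w/545)
(F(-582, -2233) + c(-435))*(-432014 + J(-746, -2103)) = (174 + (2054 - 1*(-435)))*(-432014 + (1/545)*(-2103)) = (174 + (2054 + 435))*(-432014 - 2103/545) = (174 + 2489)*(-235449733/545) = 2663*(-235449733/545) = -627002638979/545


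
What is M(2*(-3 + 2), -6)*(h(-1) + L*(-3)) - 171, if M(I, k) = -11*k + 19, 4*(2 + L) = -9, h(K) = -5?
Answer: 1951/4 ≈ 487.75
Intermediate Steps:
L = -17/4 (L = -2 + (¼)*(-9) = -2 - 9/4 = -17/4 ≈ -4.2500)
M(I, k) = 19 - 11*k
M(2*(-3 + 2), -6)*(h(-1) + L*(-3)) - 171 = (19 - 11*(-6))*(-5 - 17/4*(-3)) - 171 = (19 + 66)*(-5 + 51/4) - 171 = 85*(31/4) - 171 = 2635/4 - 171 = 1951/4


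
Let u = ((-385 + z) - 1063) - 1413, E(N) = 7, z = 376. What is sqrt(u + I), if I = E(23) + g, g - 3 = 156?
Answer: I*sqrt(2319) ≈ 48.156*I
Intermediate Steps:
g = 159 (g = 3 + 156 = 159)
u = -2485 (u = ((-385 + 376) - 1063) - 1413 = (-9 - 1063) - 1413 = -1072 - 1413 = -2485)
I = 166 (I = 7 + 159 = 166)
sqrt(u + I) = sqrt(-2485 + 166) = sqrt(-2319) = I*sqrt(2319)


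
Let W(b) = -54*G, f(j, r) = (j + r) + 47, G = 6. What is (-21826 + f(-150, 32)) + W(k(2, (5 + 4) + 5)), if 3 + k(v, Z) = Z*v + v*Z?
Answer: -22221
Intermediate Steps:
f(j, r) = 47 + j + r
k(v, Z) = -3 + 2*Z*v (k(v, Z) = -3 + (Z*v + v*Z) = -3 + (Z*v + Z*v) = -3 + 2*Z*v)
W(b) = -324 (W(b) = -54*6 = -324)
(-21826 + f(-150, 32)) + W(k(2, (5 + 4) + 5)) = (-21826 + (47 - 150 + 32)) - 324 = (-21826 - 71) - 324 = -21897 - 324 = -22221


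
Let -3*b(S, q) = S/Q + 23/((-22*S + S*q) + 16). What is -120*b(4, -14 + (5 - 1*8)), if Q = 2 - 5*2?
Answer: -186/7 ≈ -26.571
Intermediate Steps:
Q = -8 (Q = 2 - 10 = -8)
b(S, q) = -23/(3*(16 - 22*S + S*q)) + S/24 (b(S, q) = -(S/(-8) + 23/((-22*S + S*q) + 16))/3 = -(S*(-⅛) + 23/(16 - 22*S + S*q))/3 = -(-S/8 + 23/(16 - 22*S + S*q))/3 = -(23/(16 - 22*S + S*q) - S/8)/3 = -23/(3*(16 - 22*S + S*q)) + S/24)
-120*b(4, -14 + (5 - 1*8)) = -5*(-184 - 22*4² + 16*4 + (-14 + (5 - 1*8))*4²)/(16 - 22*4 + 4*(-14 + (5 - 1*8))) = -5*(-184 - 22*16 + 64 + (-14 + (5 - 8))*16)/(16 - 88 + 4*(-14 + (5 - 8))) = -5*(-184 - 352 + 64 + (-14 - 3)*16)/(16 - 88 + 4*(-14 - 3)) = -5*(-184 - 352 + 64 - 17*16)/(16 - 88 + 4*(-17)) = -5*(-184 - 352 + 64 - 272)/(16 - 88 - 68) = -5*(-744)/(-140) = -5*(-1)*(-744)/140 = -120*31/140 = -186/7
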